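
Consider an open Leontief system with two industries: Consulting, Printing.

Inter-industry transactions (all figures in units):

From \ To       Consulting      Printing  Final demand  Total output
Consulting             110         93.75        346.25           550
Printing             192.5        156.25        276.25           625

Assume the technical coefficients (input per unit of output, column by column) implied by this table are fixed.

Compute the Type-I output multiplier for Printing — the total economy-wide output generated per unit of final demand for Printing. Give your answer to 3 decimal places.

m_P = 1.735

Technical coefficients a_ij = z_ij / X_j:
  a_CC = 110/550 = 0.20, a_PC = 192.5/550 = 0.35
  a_CP = 93.75/625 = 0.15, a_PP = 156.25/625 = 0.25
I − A =
  [   0.80    -0.15]
  [  -0.35     0.75]
det(I−A) = (0.80)(0.75) − (-0.15)(-0.35) = 0.5475
adj(I−A) = [[0.75, 0.15], [0.35, 0.80]]
(I − A)⁻¹ = adj(I−A) / det(I−A) ≈
  [   1.3699     0.2740]
  [   0.6393     1.4612]
The output multiplier for sector j is the column-j sum of the Leontief inverse (I − A)⁻¹ = adj(I−A) / det(I−A).
Column P of adj(I−A): (0.15, 0.80); det(I−A) = 0.5475.
m_P = (0.15 + 0.80) / 0.5475 = 0.95 / 0.5475 ≈ 1.735.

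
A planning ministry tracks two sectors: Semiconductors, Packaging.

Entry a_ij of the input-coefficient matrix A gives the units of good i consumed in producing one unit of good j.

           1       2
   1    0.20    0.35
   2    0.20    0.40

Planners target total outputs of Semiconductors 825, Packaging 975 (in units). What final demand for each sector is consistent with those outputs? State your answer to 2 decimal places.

I − A =
  [   0.80    -0.35]
  [  -0.20     0.60]
d = (I − A) x:
  d_1 = (+0.80)·825 + (-0.35)·975 = 318.75
  d_2 = (-0.20)·825 + (+0.60)·975 = 420.00

d_1 = 318.75, d_2 = 420.00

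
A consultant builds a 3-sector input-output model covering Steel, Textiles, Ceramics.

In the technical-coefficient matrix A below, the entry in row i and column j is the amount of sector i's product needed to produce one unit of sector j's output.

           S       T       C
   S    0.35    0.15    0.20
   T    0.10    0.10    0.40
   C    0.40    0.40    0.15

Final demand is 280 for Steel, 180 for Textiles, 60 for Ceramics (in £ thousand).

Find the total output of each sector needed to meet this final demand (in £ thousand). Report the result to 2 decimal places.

x_S = 799.82, x_T = 616.46, x_C = 737.07

I − A =
  [   0.65    -0.15    -0.20]
  [  -0.10     0.90    -0.40]
  [  -0.40    -0.40     0.85]
Cofactors of I−A, C_ij = (−1)^(i+j)·(minor ij) (rows/columns in the sector order above):
  C_11 = (0.90)(0.85) − (-0.40)(-0.40) = 0.6050
  C_12 = −[(-0.10)(0.85) − (-0.40)(-0.40)] = 0.2450
  C_13 = (-0.10)(-0.40) − (0.90)(-0.40) = 0.4000
  C_21 = −[(-0.15)(0.85) − (-0.20)(-0.40)] = 0.2075
  C_22 = (0.65)(0.85) − (-0.20)(-0.40) = 0.4725
  C_23 = −[(0.65)(-0.40) − (-0.15)(-0.40)] = 0.3200
  C_31 = (-0.15)(-0.40) − (-0.20)(0.90) = 0.2400
  C_32 = −[(0.65)(-0.40) − (-0.20)(-0.10)] = 0.2800
  C_33 = (0.65)(0.90) − (-0.15)(-0.10) = 0.5700
det(I−A) = Σ_j (I−A)_1j·C_1j = (0.65)(0.6050) + (-0.15)(0.2450) + (-0.20)(0.4000) = 0.2765
adj(I−A) = Cᵀ =
  [ 0.6050   0.2075   0.2400]
  [ 0.2450   0.4725   0.2800]
  [ 0.4000   0.3200   0.5700]
(I − A)⁻¹ = adj(I−A) / det(I−A) ≈
  [   2.1881     0.7505     0.8680]
  [   0.8861     1.7089     1.0127]
  [   1.4467     1.1573     2.0615]
x = (I − A)⁻¹ d = adj(I−A)·d / det(I−A), with det(I−A) = 0.2765:
  x_S = (0.6050·280 + 0.2075·180 + 0.2400·60) / 0.2765 = 221.15 / 0.2765 ≈ 799.82
  x_T = (0.2450·280 + 0.4725·180 + 0.2800·60) / 0.2765 = 170.45 / 0.2765 ≈ 616.46
  x_C = (0.4000·280 + 0.3200·180 + 0.5700·60) / 0.2765 = 203.80 / 0.2765 ≈ 737.07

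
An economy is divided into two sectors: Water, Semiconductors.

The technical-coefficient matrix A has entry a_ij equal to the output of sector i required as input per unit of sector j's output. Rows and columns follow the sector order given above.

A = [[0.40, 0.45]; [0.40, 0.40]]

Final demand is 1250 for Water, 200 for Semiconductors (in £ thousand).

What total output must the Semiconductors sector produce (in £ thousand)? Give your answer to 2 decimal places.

x_2 = 3444.44

I − A =
  [   0.60    -0.45]
  [  -0.40     0.60]
det(I−A) = (0.60)(0.60) − (-0.45)(-0.40) = 0.1800
adj(I−A) = [[0.60, 0.45], [0.40, 0.60]]
(I − A)⁻¹ = adj(I−A) / det(I−A) ≈
  [   3.3333     2.5000]
  [   2.2222     3.3333]
x = (I − A)⁻¹ d = adj(I−A)·d / det(I−A), with det(I−A) = 0.1800:
  x_1 = (0.60·1250 + 0.45·200) / 0.1800 = 840.00 / 0.1800 ≈ 4666.67
  x_2 = (0.40·1250 + 0.60·200) / 0.1800 = 620.00 / 0.1800 ≈ 3444.44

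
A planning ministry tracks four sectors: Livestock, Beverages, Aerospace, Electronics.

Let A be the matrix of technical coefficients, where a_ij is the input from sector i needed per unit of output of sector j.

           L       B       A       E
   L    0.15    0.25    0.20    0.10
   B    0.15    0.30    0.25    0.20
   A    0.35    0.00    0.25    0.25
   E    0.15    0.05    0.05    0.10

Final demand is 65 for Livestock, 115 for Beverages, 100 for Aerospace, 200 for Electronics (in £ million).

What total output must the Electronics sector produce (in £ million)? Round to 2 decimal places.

I − A =
  [   0.85    -0.25    -0.20    -0.10]
  [  -0.15     0.70    -0.25    -0.20]
  [  -0.35     0.00     0.75    -0.25]
  [  -0.15    -0.05    -0.05     0.90]
Compute the cofactors C_ij = (−1)^(i+j)·(3×3 minor ij) of I−A; the adjugate is their transpose:
adj(I−A) = Cᵀ =
  [ 0.453125   0.171875   0.187500   0.140625]
  [ 0.213500   0.479625   0.229750   0.194125]
  [ 0.245125   0.100500   0.474500   0.181375]
  [ 0.101000   0.060875   0.070375   0.347250]
det(I−A) = Σ_j (I−A)_1j·C_1j = (0.85)(0.453125) + (-0.25)(0.213500) + (-0.20)(0.245125) + (-0.10)(0.101000) = 0.27265625
(I − A)⁻¹ = adj(I−A) / det(I−A) ≈
  [   1.6619     0.6304     0.6877     0.5158]
  [   0.7830     1.7591     0.8426     0.7120]
  [   0.8990     0.3686     1.7403     0.6652]
  [   0.3704     0.2233     0.2581     1.2736]
x = (I − A)⁻¹ d = adj(I−A)·d / det(I−A), with det(I−A) = 0.27265625:
  x_L = (0.453125·65 + 0.171875·115 + 0.187500·100 + 0.140625·200) / 0.27265625 = 96.09375 / 0.27265625 ≈ 352.44
  x_B = (0.213500·65 + 0.479625·115 + 0.229750·100 + 0.194125·200) / 0.27265625 = 130.834375 / 0.27265625 ≈ 479.85
  x_A = (0.245125·65 + 0.100500·115 + 0.474500·100 + 0.181375·200) / 0.27265625 = 111.215625 / 0.27265625 ≈ 407.90
  x_E = (0.101000·65 + 0.060875·115 + 0.070375·100 + 0.347250·200) / 0.27265625 = 90.053125 / 0.27265625 ≈ 330.28

x_E = 330.28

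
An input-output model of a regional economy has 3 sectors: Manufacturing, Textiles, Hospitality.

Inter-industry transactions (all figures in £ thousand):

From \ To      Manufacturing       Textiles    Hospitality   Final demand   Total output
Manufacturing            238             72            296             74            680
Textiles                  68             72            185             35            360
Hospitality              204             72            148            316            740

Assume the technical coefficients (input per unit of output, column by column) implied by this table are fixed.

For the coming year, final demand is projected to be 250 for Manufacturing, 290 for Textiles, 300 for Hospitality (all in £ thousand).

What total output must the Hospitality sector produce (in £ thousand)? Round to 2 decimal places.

x_H = 1086.92

Technical coefficients a_ij = z_ij / X_j:
  a_MM = 238/680 = 0.35, a_TM = 68/680 = 0.10, a_HM = 204/680 = 0.30
  a_MT = 72/360 = 0.20, a_TT = 72/360 = 0.20, a_HT = 72/360 = 0.20
  a_MH = 296/740 = 0.40, a_TH = 185/740 = 0.25, a_HH = 148/740 = 0.20
I − A =
  [   0.65    -0.20    -0.40]
  [  -0.10     0.80    -0.25]
  [  -0.30    -0.20     0.80]
Cofactors of I−A, C_ij = (−1)^(i+j)·(minor ij) (rows/columns in the sector order above):
  C_11 = (0.80)(0.80) − (-0.25)(-0.20) = 0.5900
  C_12 = −[(-0.10)(0.80) − (-0.25)(-0.30)] = 0.1550
  C_13 = (-0.10)(-0.20) − (0.80)(-0.30) = 0.2600
  C_21 = −[(-0.20)(0.80) − (-0.40)(-0.20)] = 0.2400
  C_22 = (0.65)(0.80) − (-0.40)(-0.30) = 0.4000
  C_23 = −[(0.65)(-0.20) − (-0.20)(-0.30)] = 0.1900
  C_31 = (-0.20)(-0.25) − (-0.40)(0.80) = 0.3700
  C_32 = −[(0.65)(-0.25) − (-0.40)(-0.10)] = 0.2025
  C_33 = (0.65)(0.80) − (-0.20)(-0.10) = 0.5000
det(I−A) = Σ_j (I−A)_1j·C_1j = (0.65)(0.5900) + (-0.20)(0.1550) + (-0.40)(0.2600) = 0.2485
adj(I−A) = Cᵀ =
  [ 0.5900   0.2400   0.3700]
  [ 0.1550   0.4000   0.2025]
  [ 0.2600   0.1900   0.5000]
(I − A)⁻¹ = adj(I−A) / det(I−A) ≈
  [   2.3742     0.9658     1.4889]
  [   0.6237     1.6097     0.8149]
  [   1.0463     0.7646     2.0121]
x = (I − A)⁻¹ d = adj(I−A)·d / det(I−A), with det(I−A) = 0.2485:
  x_M = (0.5900·250 + 0.2400·290 + 0.3700·300) / 0.2485 = 328.10 / 0.2485 ≈ 1320.32
  x_T = (0.1550·250 + 0.4000·290 + 0.2025·300) / 0.2485 = 215.50 / 0.2485 ≈ 867.20
  x_H = (0.2600·250 + 0.1900·290 + 0.5000·300) / 0.2485 = 270.10 / 0.2485 ≈ 1086.92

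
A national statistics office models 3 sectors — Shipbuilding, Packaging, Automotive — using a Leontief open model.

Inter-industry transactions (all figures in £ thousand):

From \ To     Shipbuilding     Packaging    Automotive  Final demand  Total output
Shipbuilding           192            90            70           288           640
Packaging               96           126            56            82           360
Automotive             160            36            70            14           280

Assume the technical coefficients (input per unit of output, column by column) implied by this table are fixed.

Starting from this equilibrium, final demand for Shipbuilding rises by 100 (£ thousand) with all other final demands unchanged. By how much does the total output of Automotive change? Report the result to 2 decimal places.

Technical coefficients a_ij = z_ij / X_j:
  a_SS = 192/640 = 0.30, a_PS = 96/640 = 0.15, a_AS = 160/640 = 0.25
  a_SP = 90/360 = 0.25, a_PP = 126/360 = 0.35, a_AP = 36/360 = 0.10
  a_SA = 70/280 = 0.25, a_PA = 56/280 = 0.20, a_AA = 70/280 = 0.25
I − A =
  [   0.70    -0.25    -0.25]
  [  -0.15     0.65    -0.20]
  [  -0.25    -0.10     0.75]
Cofactors of I−A, C_ij = (−1)^(i+j)·(minor ij) (rows/columns in the sector order above):
  C_11 = (0.65)(0.75) − (-0.20)(-0.10) = 0.4675
  C_12 = −[(-0.15)(0.75) − (-0.20)(-0.25)] = 0.1625
  C_13 = (-0.15)(-0.10) − (0.65)(-0.25) = 0.1775
  C_21 = −[(-0.25)(0.75) − (-0.25)(-0.10)] = 0.2125
  C_22 = (0.70)(0.75) − (-0.25)(-0.25) = 0.4625
  C_23 = −[(0.70)(-0.10) − (-0.25)(-0.25)] = 0.1325
  C_31 = (-0.25)(-0.20) − (-0.25)(0.65) = 0.2125
  C_32 = −[(0.70)(-0.20) − (-0.25)(-0.15)] = 0.1775
  C_33 = (0.70)(0.65) − (-0.25)(-0.15) = 0.4175
det(I−A) = Σ_j (I−A)_1j·C_1j = (0.70)(0.4675) + (-0.25)(0.1625) + (-0.25)(0.1775) = 0.24225
adj(I−A) = Cᵀ =
  [ 0.4675   0.2125   0.2125]
  [ 0.1625   0.4625   0.1775]
  [ 0.1775   0.1325   0.4175]
(I − A)⁻¹ = adj(I−A) / det(I−A) ≈
  [   1.9298     0.8772     0.8772]
  [   0.6708     1.9092     0.7327]
  [   0.7327     0.5470     1.7234]
Δx = (I − A)⁻¹ Δd with Δd having +100 in the Shipbuilding component and 0 elsewhere.
So Δx_A = L_AS · (+100), where L_AS = adj(I−A)_AS / det(I−A) = 0.1775 / 0.24225.
Δx_A = 0.1775 × (+100) / 0.24225 = 17.75 / 0.24225 ≈ 73.27.

Δx_A = 73.27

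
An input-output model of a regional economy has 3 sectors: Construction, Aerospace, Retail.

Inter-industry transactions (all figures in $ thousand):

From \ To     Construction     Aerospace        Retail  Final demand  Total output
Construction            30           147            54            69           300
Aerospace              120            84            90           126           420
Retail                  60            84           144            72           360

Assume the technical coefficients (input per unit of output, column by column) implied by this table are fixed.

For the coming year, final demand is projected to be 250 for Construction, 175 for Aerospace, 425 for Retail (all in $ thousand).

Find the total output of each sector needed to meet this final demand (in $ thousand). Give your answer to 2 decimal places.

Technical coefficients a_ij = z_ij / X_j:
  a_11 = 30/300 = 0.10, a_21 = 120/300 = 0.40, a_31 = 60/300 = 0.20
  a_12 = 147/420 = 0.35, a_22 = 84/420 = 0.20, a_32 = 84/420 = 0.20
  a_13 = 54/360 = 0.15, a_23 = 90/360 = 0.25, a_33 = 144/360 = 0.40
I − A =
  [   0.90    -0.35    -0.15]
  [  -0.40     0.80    -0.25]
  [  -0.20    -0.20     0.60]
Cofactors of I−A, C_ij = (−1)^(i+j)·(minor ij) (rows/columns in the sector order above):
  C_11 = (0.80)(0.60) − (-0.25)(-0.20) = 0.4300
  C_12 = −[(-0.40)(0.60) − (-0.25)(-0.20)] = 0.2900
  C_13 = (-0.40)(-0.20) − (0.80)(-0.20) = 0.2400
  C_21 = −[(-0.35)(0.60) − (-0.15)(-0.20)] = 0.2400
  C_22 = (0.90)(0.60) − (-0.15)(-0.20) = 0.5100
  C_23 = −[(0.90)(-0.20) − (-0.35)(-0.20)] = 0.2500
  C_31 = (-0.35)(-0.25) − (-0.15)(0.80) = 0.2075
  C_32 = −[(0.90)(-0.25) − (-0.15)(-0.40)] = 0.2850
  C_33 = (0.90)(0.80) − (-0.35)(-0.40) = 0.5800
det(I−A) = Σ_j (I−A)_1j·C_1j = (0.90)(0.4300) + (-0.35)(0.2900) + (-0.15)(0.2400) = 0.2495
adj(I−A) = Cᵀ =
  [ 0.4300   0.2400   0.2075]
  [ 0.2900   0.5100   0.2850]
  [ 0.2400   0.2500   0.5800]
(I − A)⁻¹ = adj(I−A) / det(I−A) ≈
  [   1.7234     0.9619     0.8317]
  [   1.1623     2.0441     1.1423]
  [   0.9619     1.0020     2.3246]
x = (I − A)⁻¹ d = adj(I−A)·d / det(I−A), with det(I−A) = 0.2495:
  x_1 = (0.4300·250 + 0.2400·175 + 0.2075·425) / 0.2495 = 237.6875 / 0.2495 ≈ 952.66
  x_2 = (0.2900·250 + 0.5100·175 + 0.2850·425) / 0.2495 = 282.875 / 0.2495 ≈ 1133.77
  x_3 = (0.2400·250 + 0.2500·175 + 0.5800·425) / 0.2495 = 350.25 / 0.2495 ≈ 1403.81

x_1 = 952.66, x_2 = 1133.77, x_3 = 1403.81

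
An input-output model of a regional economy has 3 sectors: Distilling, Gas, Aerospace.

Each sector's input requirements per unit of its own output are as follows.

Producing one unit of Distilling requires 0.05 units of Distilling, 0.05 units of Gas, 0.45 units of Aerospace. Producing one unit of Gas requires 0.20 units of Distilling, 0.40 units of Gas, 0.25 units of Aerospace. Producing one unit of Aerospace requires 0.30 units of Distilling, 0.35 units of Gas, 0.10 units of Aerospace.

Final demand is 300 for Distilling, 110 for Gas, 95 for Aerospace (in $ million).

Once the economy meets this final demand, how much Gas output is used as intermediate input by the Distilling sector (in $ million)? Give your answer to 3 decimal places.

z_GD = 30.784

I − A =
  [   0.95    -0.20    -0.30]
  [  -0.05     0.60    -0.35]
  [  -0.45    -0.25     0.90]
Cofactors of I−A, C_ij = (−1)^(i+j)·(minor ij) (rows/columns in the sector order above):
  C_11 = (0.60)(0.90) − (-0.35)(-0.25) = 0.4525
  C_12 = −[(-0.05)(0.90) − (-0.35)(-0.45)] = 0.2025
  C_13 = (-0.05)(-0.25) − (0.60)(-0.45) = 0.2825
  C_21 = −[(-0.20)(0.90) − (-0.30)(-0.25)] = 0.2550
  C_22 = (0.95)(0.90) − (-0.30)(-0.45) = 0.7200
  C_23 = −[(0.95)(-0.25) − (-0.20)(-0.45)] = 0.3275
  C_31 = (-0.20)(-0.35) − (-0.30)(0.60) = 0.2500
  C_32 = −[(0.95)(-0.35) − (-0.30)(-0.05)] = 0.3475
  C_33 = (0.95)(0.60) − (-0.20)(-0.05) = 0.5600
det(I−A) = Σ_j (I−A)_1j·C_1j = (0.95)(0.4525) + (-0.20)(0.2025) + (-0.30)(0.2825) = 0.304625
adj(I−A) = Cᵀ =
  [ 0.4525   0.2550   0.2500]
  [ 0.2025   0.7200   0.3475]
  [ 0.2825   0.3275   0.5600]
(I − A)⁻¹ = adj(I−A) / det(I−A) ≈
  [   1.4854     0.8371     0.8207]
  [   0.6648     2.3636     1.1407]
  [   0.9274     1.0751     1.8383]
First solve x = (I − A)⁻¹ d = adj(I−A)·d / det(I−A); in particular x_D = (0.4525·300 + 0.2550·110 + 0.2500·95) / 0.304625 = 187.55 / 0.304625 ≈ 615.67501.
Intermediate flow from G to D: z_GD = a_GD · x_D = 0.05 × 187.55 / 0.304625 = 9.3775 / 0.304625 ≈ 30.784.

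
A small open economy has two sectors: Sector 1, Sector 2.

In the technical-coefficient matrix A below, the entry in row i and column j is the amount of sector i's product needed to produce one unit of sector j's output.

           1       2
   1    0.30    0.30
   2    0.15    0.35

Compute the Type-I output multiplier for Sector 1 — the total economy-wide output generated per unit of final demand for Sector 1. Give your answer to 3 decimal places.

m_1 = 1.951

I − A =
  [   0.70    -0.30]
  [  -0.15     0.65]
det(I−A) = (0.70)(0.65) − (-0.30)(-0.15) = 0.4100
adj(I−A) = [[0.65, 0.30], [0.15, 0.70]]
(I − A)⁻¹ = adj(I−A) / det(I−A) ≈
  [   1.5854     0.7317]
  [   0.3659     1.7073]
The output multiplier for sector j is the column-j sum of the Leontief inverse (I − A)⁻¹ = adj(I−A) / det(I−A).
Column 1 of adj(I−A): (0.65, 0.15); det(I−A) = 0.4100.
m_1 = (0.65 + 0.15) / 0.4100 = 0.80 / 0.4100 ≈ 1.951.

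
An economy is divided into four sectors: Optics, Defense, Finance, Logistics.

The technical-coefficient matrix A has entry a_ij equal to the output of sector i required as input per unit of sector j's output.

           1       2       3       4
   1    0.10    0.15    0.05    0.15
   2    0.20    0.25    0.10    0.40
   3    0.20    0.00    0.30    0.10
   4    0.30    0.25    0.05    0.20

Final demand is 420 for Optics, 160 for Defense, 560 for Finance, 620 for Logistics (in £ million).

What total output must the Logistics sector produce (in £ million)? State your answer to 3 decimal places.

x_4 = 1797.036

I − A =
  [   0.90    -0.15    -0.05    -0.15]
  [  -0.20     0.75    -0.10    -0.40]
  [  -0.20     0.00     0.70    -0.10]
  [  -0.30    -0.25    -0.05     0.80]
Compute the cofactors C_ij = (−1)^(i+j)·(3×3 minor ij) of I−A; the adjugate is their transpose:
adj(I−A) = Cᵀ =
  [ 0.343750   0.110750   0.049375   0.126000]
  [ 0.218000   0.457000   0.101000   0.282000]
  [ 0.127500   0.058500   0.366750   0.099000]
  [ 0.205000   0.188000   0.073000   0.441000]
det(I−A) = Σ_j (I−A)_1j·C_1j = (0.90)(0.343750) + (-0.15)(0.218000) + (-0.05)(0.127500) + (-0.15)(0.205000) = 0.23955
(I − A)⁻¹ = adj(I−A) / det(I−A) ≈
  [   1.4350     0.4623     0.2061     0.5260]
  [   0.9100     1.9077     0.4216     1.1772]
  [   0.5322     0.2442     1.5310     0.4133]
  [   0.8558     0.7848     0.3047     1.8410]
x = (I − A)⁻¹ d = adj(I−A)·d / det(I−A), with det(I−A) = 0.23955:
  x_1 = (0.343750·420 + 0.110750·160 + 0.049375·560 + 0.126000·620) / 0.23955 = 267.865 / 0.23955 ≈ 1118.201
  x_2 = (0.218000·420 + 0.457000·160 + 0.101000·560 + 0.282000·620) / 0.23955 = 396.08 / 0.23955 ≈ 1653.434
  x_3 = (0.127500·420 + 0.058500·160 + 0.366750·560 + 0.099000·620) / 0.23955 = 329.67 / 0.23955 ≈ 1376.205
  x_4 = (0.205000·420 + 0.188000·160 + 0.073000·560 + 0.441000·620) / 0.23955 = 430.48 / 0.23955 ≈ 1797.036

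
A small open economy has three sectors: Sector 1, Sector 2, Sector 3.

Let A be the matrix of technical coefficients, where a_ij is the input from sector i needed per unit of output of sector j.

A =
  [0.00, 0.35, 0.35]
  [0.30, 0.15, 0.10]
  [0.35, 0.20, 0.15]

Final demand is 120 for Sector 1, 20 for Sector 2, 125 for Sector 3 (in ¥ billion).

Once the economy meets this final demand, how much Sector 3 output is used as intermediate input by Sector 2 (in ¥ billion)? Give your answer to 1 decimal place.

z_32 = 31.5

I − A =
  [   1.00    -0.35    -0.35]
  [  -0.30     0.85    -0.10]
  [  -0.35    -0.20     0.85]
Cofactors of I−A, C_ij = (−1)^(i+j)·(minor ij) (rows/columns in the sector order above):
  C_11 = (0.85)(0.85) − (-0.10)(-0.20) = 0.7025
  C_12 = −[(-0.30)(0.85) − (-0.10)(-0.35)] = 0.2900
  C_13 = (-0.30)(-0.20) − (0.85)(-0.35) = 0.3575
  C_21 = −[(-0.35)(0.85) − (-0.35)(-0.20)] = 0.3675
  C_22 = (1.00)(0.85) − (-0.35)(-0.35) = 0.7275
  C_23 = −[(1.00)(-0.20) − (-0.35)(-0.35)] = 0.3225
  C_31 = (-0.35)(-0.10) − (-0.35)(0.85) = 0.3325
  C_32 = −[(1.00)(-0.10) − (-0.35)(-0.30)] = 0.2050
  C_33 = (1.00)(0.85) − (-0.35)(-0.30) = 0.7450
det(I−A) = Σ_j (I−A)_1j·C_1j = (1.00)(0.7025) + (-0.35)(0.2900) + (-0.35)(0.3575) = 0.475875
adj(I−A) = Cᵀ =
  [ 0.7025   0.3675   0.3325]
  [ 0.2900   0.7275   0.2050]
  [ 0.3575   0.3225   0.7450]
(I − A)⁻¹ = adj(I−A) / det(I−A) ≈
  [   1.4762     0.7723     0.6987]
  [   0.6094     1.5288     0.4308]
  [   0.7512     0.6777     1.5655]
First solve x = (I − A)⁻¹ d = adj(I−A)·d / det(I−A); in particular x_2 = (0.2900·120 + 0.7275·20 + 0.2050·125) / 0.475875 = 74.975 / 0.475875 ≈ 157.552.
Intermediate flow from 3 to 2: z_32 = a_32 · x_2 = 0.20 × 74.975 / 0.475875 = 14.995 / 0.475875 ≈ 31.5.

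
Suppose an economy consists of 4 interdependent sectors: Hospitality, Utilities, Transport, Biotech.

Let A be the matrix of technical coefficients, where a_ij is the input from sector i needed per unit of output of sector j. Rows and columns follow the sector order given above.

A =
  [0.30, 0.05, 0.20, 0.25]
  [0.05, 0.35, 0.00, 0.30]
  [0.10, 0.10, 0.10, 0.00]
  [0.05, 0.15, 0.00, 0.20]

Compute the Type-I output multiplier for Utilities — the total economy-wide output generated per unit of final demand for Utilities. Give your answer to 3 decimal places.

m_2 = 2.597

I − A =
  [   0.70    -0.05    -0.20    -0.25]
  [  -0.05     0.65     0.00    -0.30]
  [  -0.10    -0.10     0.90     0.00]
  [  -0.05    -0.15     0.00     0.80]
Compute the cofactors C_ij = (−1)^(i+j)·(3×3 minor ij) of I−A; the adjugate is their transpose:
adj(I−A) = Cᵀ =
  [ 0.42750   0.08575   0.09500   0.16575]
  [ 0.04950   0.47675   0.01100   0.19425]
  [ 0.05300   0.06250   0.31975   0.04000]
  [ 0.03600   0.09475   0.00800   0.39325]
det(I−A) = Σ_j (I−A)_1j·C_1j = (0.70)(0.42750) + (-0.05)(0.04950) + (-0.20)(0.05300) + (-0.25)(0.03600) = 0.277175
(I − A)⁻¹ = adj(I−A) / det(I−A) ≈
  [   1.5423     0.3094     0.3427     0.5980]
  [   0.1786     1.7200     0.0397     0.7008]
  [   0.1912     0.2255     1.1536     0.1443]
  [   0.1299     0.3418     0.0289     1.4188]
The output multiplier for sector j is the column-j sum of the Leontief inverse (I − A)⁻¹ = adj(I−A) / det(I−A).
Column 2 of adj(I−A): (0.08575, 0.47675, 0.06250, 0.09475); det(I−A) = 0.277175.
m_2 = (0.08575 + 0.47675 + 0.06250 + 0.09475) / 0.277175 = 0.71975 / 0.277175 ≈ 2.597.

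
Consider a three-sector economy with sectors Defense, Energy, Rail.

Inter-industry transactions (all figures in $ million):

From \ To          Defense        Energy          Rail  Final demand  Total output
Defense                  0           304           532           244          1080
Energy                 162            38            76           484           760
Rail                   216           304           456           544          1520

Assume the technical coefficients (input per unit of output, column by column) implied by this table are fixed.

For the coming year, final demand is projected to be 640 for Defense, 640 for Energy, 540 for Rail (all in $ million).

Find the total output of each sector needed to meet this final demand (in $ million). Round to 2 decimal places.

x_1 = 1704.69, x_2 = 1040.37, x_3 = 1852.98

Technical coefficients a_ij = z_ij / X_j:
  a_11 = 0/1080 = 0.00, a_21 = 162/1080 = 0.15, a_31 = 216/1080 = 0.20
  a_12 = 304/760 = 0.40, a_22 = 38/760 = 0.05, a_32 = 304/760 = 0.40
  a_13 = 532/1520 = 0.35, a_23 = 76/1520 = 0.05, a_33 = 456/1520 = 0.30
I − A =
  [   1.00    -0.40    -0.35]
  [  -0.15     0.95    -0.05]
  [  -0.20    -0.40     0.70]
Cofactors of I−A, C_ij = (−1)^(i+j)·(minor ij) (rows/columns in the sector order above):
  C_11 = (0.95)(0.70) − (-0.05)(-0.40) = 0.6450
  C_12 = −[(-0.15)(0.70) − (-0.05)(-0.20)] = 0.1150
  C_13 = (-0.15)(-0.40) − (0.95)(-0.20) = 0.2500
  C_21 = −[(-0.40)(0.70) − (-0.35)(-0.40)] = 0.4200
  C_22 = (1.00)(0.70) − (-0.35)(-0.20) = 0.6300
  C_23 = −[(1.00)(-0.40) − (-0.40)(-0.20)] = 0.4800
  C_31 = (-0.40)(-0.05) − (-0.35)(0.95) = 0.3525
  C_32 = −[(1.00)(-0.05) − (-0.35)(-0.15)] = 0.1025
  C_33 = (1.00)(0.95) − (-0.40)(-0.15) = 0.8900
det(I−A) = Σ_j (I−A)_1j·C_1j = (1.00)(0.6450) + (-0.40)(0.1150) + (-0.35)(0.2500) = 0.5115
adj(I−A) = Cᵀ =
  [ 0.6450   0.4200   0.3525]
  [ 0.1150   0.6300   0.1025]
  [ 0.2500   0.4800   0.8900]
(I − A)⁻¹ = adj(I−A) / det(I−A) ≈
  [   1.2610     0.8211     0.6891]
  [   0.2248     1.2317     0.2004]
  [   0.4888     0.9384     1.7400]
x = (I − A)⁻¹ d = adj(I−A)·d / det(I−A), with det(I−A) = 0.5115:
  x_1 = (0.6450·640 + 0.4200·640 + 0.3525·540) / 0.5115 = 871.95 / 0.5115 ≈ 1704.69
  x_2 = (0.1150·640 + 0.6300·640 + 0.1025·540) / 0.5115 = 532.15 / 0.5115 ≈ 1040.37
  x_3 = (0.2500·640 + 0.4800·640 + 0.8900·540) / 0.5115 = 947.80 / 0.5115 ≈ 1852.98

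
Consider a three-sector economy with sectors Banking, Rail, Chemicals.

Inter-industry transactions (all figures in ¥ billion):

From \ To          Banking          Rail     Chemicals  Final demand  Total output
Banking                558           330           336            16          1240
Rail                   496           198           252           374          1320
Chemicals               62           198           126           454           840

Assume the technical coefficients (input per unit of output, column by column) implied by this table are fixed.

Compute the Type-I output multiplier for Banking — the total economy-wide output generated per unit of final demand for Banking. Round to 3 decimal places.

Technical coefficients a_ij = z_ij / X_j:
  a_11 = 558/1240 = 0.45, a_21 = 496/1240 = 0.40, a_31 = 62/1240 = 0.05
  a_12 = 330/1320 = 0.25, a_22 = 198/1320 = 0.15, a_32 = 198/1320 = 0.15
  a_13 = 336/840 = 0.40, a_23 = 252/840 = 0.30, a_33 = 126/840 = 0.15
I − A =
  [   0.55    -0.25    -0.40]
  [  -0.40     0.85    -0.30]
  [  -0.05    -0.15     0.85]
Cofactors of I−A, C_ij = (−1)^(i+j)·(minor ij) (rows/columns in the sector order above):
  C_11 = (0.85)(0.85) − (-0.30)(-0.15) = 0.6775
  C_12 = −[(-0.40)(0.85) − (-0.30)(-0.05)] = 0.3550
  C_13 = (-0.40)(-0.15) − (0.85)(-0.05) = 0.1025
  C_21 = −[(-0.25)(0.85) − (-0.40)(-0.15)] = 0.2725
  C_22 = (0.55)(0.85) − (-0.40)(-0.05) = 0.4475
  C_23 = −[(0.55)(-0.15) − (-0.25)(-0.05)] = 0.0950
  C_31 = (-0.25)(-0.30) − (-0.40)(0.85) = 0.4150
  C_32 = −[(0.55)(-0.30) − (-0.40)(-0.40)] = 0.3250
  C_33 = (0.55)(0.85) − (-0.25)(-0.40) = 0.3675
det(I−A) = Σ_j (I−A)_1j·C_1j = (0.55)(0.6775) + (-0.25)(0.3550) + (-0.40)(0.1025) = 0.242875
adj(I−A) = Cᵀ =
  [ 0.6775   0.2725   0.4150]
  [ 0.3550   0.4475   0.3250]
  [ 0.1025   0.0950   0.3675]
(I − A)⁻¹ = adj(I−A) / det(I−A) ≈
  [   2.7895     1.1220     1.7087]
  [   1.4617     1.8425     1.3381]
  [   0.4220     0.3911     1.5131]
The output multiplier for sector j is the column-j sum of the Leontief inverse (I − A)⁻¹ = adj(I−A) / det(I−A).
Column 1 of adj(I−A): (0.6775, 0.3550, 0.1025); det(I−A) = 0.242875.
m_1 = (0.6775 + 0.3550 + 0.1025) / 0.242875 = 1.135 / 0.242875 ≈ 4.673.

m_1 = 4.673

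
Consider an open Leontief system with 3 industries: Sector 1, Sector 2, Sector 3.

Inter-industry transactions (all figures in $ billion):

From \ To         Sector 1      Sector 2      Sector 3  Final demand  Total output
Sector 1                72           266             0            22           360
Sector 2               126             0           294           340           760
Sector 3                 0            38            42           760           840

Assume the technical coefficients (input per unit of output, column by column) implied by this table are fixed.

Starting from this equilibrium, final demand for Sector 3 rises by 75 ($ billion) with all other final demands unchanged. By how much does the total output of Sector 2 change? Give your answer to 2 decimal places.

Technical coefficients a_ij = z_ij / X_j:
  a_11 = 72/360 = 0.20, a_21 = 126/360 = 0.35, a_31 = 0/360 = 0.00
  a_12 = 266/760 = 0.35, a_22 = 0/760 = 0.00, a_32 = 38/760 = 0.05
  a_13 = 0/840 = 0.00, a_23 = 294/840 = 0.35, a_33 = 42/840 = 0.05
I − A =
  [   0.80    -0.35     0.00]
  [  -0.35     1.00    -0.35]
  [   0.00    -0.05     0.95]
Cofactors of I−A, C_ij = (−1)^(i+j)·(minor ij) (rows/columns in the sector order above):
  C_11 = (1.00)(0.95) − (-0.35)(-0.05) = 0.9325
  C_12 = −[(-0.35)(0.95) − (-0.35)(0.00)] = 0.3325
  C_13 = (-0.35)(-0.05) − (1.00)(0.00) = 0.0175
  C_21 = −[(-0.35)(0.95) − (0.00)(-0.05)] = 0.3325
  C_22 = (0.80)(0.95) − (0.00)(0.00) = 0.7600
  C_23 = −[(0.80)(-0.05) − (-0.35)(0.00)] = 0.0400
  C_31 = (-0.35)(-0.35) − (0.00)(1.00) = 0.1225
  C_32 = −[(0.80)(-0.35) − (0.00)(-0.35)] = 0.2800
  C_33 = (0.80)(1.00) − (-0.35)(-0.35) = 0.6775
det(I−A) = Σ_j (I−A)_1j·C_1j = (0.80)(0.9325) + (-0.35)(0.3325) + (0.00)(0.0175) = 0.629625
adj(I−A) = Cᵀ =
  [ 0.9325   0.3325   0.1225]
  [ 0.3325   0.7600   0.2800]
  [ 0.0175   0.0400   0.6775]
(I − A)⁻¹ = adj(I−A) / det(I−A) ≈
  [   1.4810     0.5281     0.1946]
  [   0.5281     1.2071     0.4447]
  [   0.0278     0.0635     1.0760]
Δx = (I − A)⁻¹ Δd with Δd having +75 in the Sector 3 component and 0 elsewhere.
So Δx_2 = L_23 · (+75), where L_23 = adj(I−A)_23 / det(I−A) = 0.2800 / 0.629625.
Δx_2 = 0.2800 × (+75) / 0.629625 = 21.00 / 0.629625 ≈ 33.35.

Δx_2 = 33.35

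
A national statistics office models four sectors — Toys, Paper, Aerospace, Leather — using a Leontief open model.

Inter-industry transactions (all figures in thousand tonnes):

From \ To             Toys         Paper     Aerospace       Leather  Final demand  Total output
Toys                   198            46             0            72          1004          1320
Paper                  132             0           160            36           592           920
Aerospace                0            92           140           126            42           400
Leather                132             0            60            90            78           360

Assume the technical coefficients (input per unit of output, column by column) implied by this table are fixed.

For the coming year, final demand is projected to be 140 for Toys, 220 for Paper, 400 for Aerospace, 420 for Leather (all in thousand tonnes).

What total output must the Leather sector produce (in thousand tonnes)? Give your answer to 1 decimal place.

Technical coefficients a_ij = z_ij / X_j:
  a_TT = 198/1320 = 0.15, a_PT = 132/1320 = 0.10, a_AT = 0/1320 = 0.00, a_LT = 132/1320 = 0.10
  a_TP = 46/920 = 0.05, a_PP = 0/920 = 0.00, a_AP = 92/920 = 0.10, a_LP = 0/920 = 0.00
  a_TA = 0/400 = 0.00, a_PA = 160/400 = 0.40, a_AA = 140/400 = 0.35, a_LA = 60/400 = 0.15
  a_TL = 72/360 = 0.20, a_PL = 36/360 = 0.10, a_AL = 126/360 = 0.35, a_LL = 90/360 = 0.25
I − A =
  [   0.85    -0.05     0.00    -0.20]
  [  -0.10     1.00    -0.40    -0.10]
  [   0.00    -0.10     0.65    -0.35]
  [  -0.10     0.00    -0.15     0.75]
Compute the cofactors C_ij = (−1)^(i+j)·(3×3 minor ij) of I−A; the adjugate is their transpose:
adj(I−A) = Cᵀ =
  [ 0.40350   0.02475   0.04575   0.13225]
  [ 0.06400   0.35675   0.26275   0.18725]
  [ 0.04350   0.06350   0.61325   0.30625]
  [ 0.06250   0.01600   0.12875   0.51525]
det(I−A) = Σ_j (I−A)_1j·C_1j = (0.85)(0.40350) + (-0.05)(0.06400) + (0.00)(0.04350) + (-0.20)(0.06250) = 0.327275
(I − A)⁻¹ = adj(I−A) / det(I−A) ≈
  [   1.2329     0.0756     0.1398     0.4041]
  [   0.1956     1.0901     0.8028     0.5721]
  [   0.1329     0.1940     1.8738     0.9358]
  [   0.1910     0.0489     0.3934     1.5744]
x = (I − A)⁻¹ d = adj(I−A)·d / det(I−A), with det(I−A) = 0.327275:
  x_T = (0.40350·140 + 0.02475·220 + 0.04575·400 + 0.13225·420) / 0.327275 = 135.78 / 0.327275 ≈ 414.9
  x_P = (0.06400·140 + 0.35675·220 + 0.26275·400 + 0.18725·420) / 0.327275 = 271.19 / 0.327275 ≈ 828.6
  x_A = (0.04350·140 + 0.06350·220 + 0.61325·400 + 0.30625·420) / 0.327275 = 393.985 / 0.327275 ≈ 1203.8
  x_L = (0.06250·140 + 0.01600·220 + 0.12875·400 + 0.51525·420) / 0.327275 = 280.175 / 0.327275 ≈ 856.1

x_L = 856.1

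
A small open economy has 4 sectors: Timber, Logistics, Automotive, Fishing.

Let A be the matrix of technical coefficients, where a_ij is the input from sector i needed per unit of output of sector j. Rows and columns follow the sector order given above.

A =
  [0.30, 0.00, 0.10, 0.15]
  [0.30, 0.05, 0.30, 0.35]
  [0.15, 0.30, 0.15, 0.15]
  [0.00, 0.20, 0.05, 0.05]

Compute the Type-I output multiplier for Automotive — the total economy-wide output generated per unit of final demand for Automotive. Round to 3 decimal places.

m_A = 2.570

I − A =
  [   0.70     0.00    -0.10    -0.15]
  [  -0.30     0.95    -0.30    -0.35]
  [  -0.15    -0.30     0.85    -0.15]
  [   0.00    -0.20    -0.05     0.95]
Compute the cofactors C_ij = (−1)^(i+j)·(3×3 minor ij) of I−A; the adjugate is their transpose:
adj(I−A) = Cᵀ =
  [ 0.600750   0.059250   0.099375   0.132375]
  [ 0.285375   0.544625   0.242500   0.284000]
  [ 0.219375   0.225000   0.573750   0.208125]
  [ 0.071625   0.126500   0.081250   0.479000]
det(I−A) = Σ_j (I−A)_1j·C_1j = (0.70)(0.600750) + (0.00)(0.285375) + (-0.10)(0.219375) + (-0.15)(0.071625) = 0.38784375
(I − A)⁻¹ = adj(I−A) / det(I−A) ≈
  [   1.5489     0.1528     0.2562     0.3413]
  [   0.7358     1.4042     0.6253     0.7323]
  [   0.5656     0.5801     1.4793     0.5366]
  [   0.1847     0.3262     0.2095     1.2350]
The output multiplier for sector j is the column-j sum of the Leontief inverse (I − A)⁻¹ = adj(I−A) / det(I−A).
Column A of adj(I−A): (0.099375, 0.242500, 0.573750, 0.081250); det(I−A) = 0.38784375.
m_A = (0.099375 + 0.242500 + 0.573750 + 0.081250) / 0.38784375 = 0.996875 / 0.38784375 ≈ 2.570.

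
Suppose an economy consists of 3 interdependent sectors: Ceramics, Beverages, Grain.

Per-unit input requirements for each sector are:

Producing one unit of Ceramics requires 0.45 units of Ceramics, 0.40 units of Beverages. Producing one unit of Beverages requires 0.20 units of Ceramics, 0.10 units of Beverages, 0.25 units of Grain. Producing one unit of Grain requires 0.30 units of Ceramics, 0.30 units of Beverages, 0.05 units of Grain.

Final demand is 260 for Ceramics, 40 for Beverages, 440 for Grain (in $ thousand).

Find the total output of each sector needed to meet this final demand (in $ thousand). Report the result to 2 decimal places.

x_C = 1110.22, x_B = 758.82, x_G = 662.85

I − A =
  [   0.55    -0.20    -0.30]
  [  -0.40     0.90    -0.30]
  [   0.00    -0.25     0.95]
Cofactors of I−A, C_ij = (−1)^(i+j)·(minor ij) (rows/columns in the sector order above):
  C_11 = (0.90)(0.95) − (-0.30)(-0.25) = 0.7800
  C_12 = −[(-0.40)(0.95) − (-0.30)(0.00)] = 0.3800
  C_13 = (-0.40)(-0.25) − (0.90)(0.00) = 0.1000
  C_21 = −[(-0.20)(0.95) − (-0.30)(-0.25)] = 0.2650
  C_22 = (0.55)(0.95) − (-0.30)(0.00) = 0.5225
  C_23 = −[(0.55)(-0.25) − (-0.20)(0.00)] = 0.1375
  C_31 = (-0.20)(-0.30) − (-0.30)(0.90) = 0.3300
  C_32 = −[(0.55)(-0.30) − (-0.30)(-0.40)] = 0.2850
  C_33 = (0.55)(0.90) − (-0.20)(-0.40) = 0.4150
det(I−A) = Σ_j (I−A)_1j·C_1j = (0.55)(0.7800) + (-0.20)(0.3800) + (-0.30)(0.1000) = 0.3230
adj(I−A) = Cᵀ =
  [ 0.7800   0.2650   0.3300]
  [ 0.3800   0.5225   0.2850]
  [ 0.1000   0.1375   0.4150]
(I − A)⁻¹ = adj(I−A) / det(I−A) ≈
  [   2.4149     0.8204     1.0217]
  [   1.1765     1.6176     0.8824]
  [   0.3096     0.4257     1.2848]
x = (I − A)⁻¹ d = adj(I−A)·d / det(I−A), with det(I−A) = 0.3230:
  x_C = (0.7800·260 + 0.2650·40 + 0.3300·440) / 0.3230 = 358.60 / 0.3230 ≈ 1110.22
  x_B = (0.3800·260 + 0.5225·40 + 0.2850·440) / 0.3230 = 245.10 / 0.3230 ≈ 758.82
  x_G = (0.1000·260 + 0.1375·40 + 0.4150·440) / 0.3230 = 214.10 / 0.3230 ≈ 662.85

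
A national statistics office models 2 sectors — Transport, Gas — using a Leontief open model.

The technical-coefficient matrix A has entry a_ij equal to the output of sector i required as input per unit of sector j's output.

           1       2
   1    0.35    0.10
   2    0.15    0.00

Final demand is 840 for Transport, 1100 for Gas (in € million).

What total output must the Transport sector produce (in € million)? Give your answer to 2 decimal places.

I − A =
  [   0.65    -0.10]
  [  -0.15     1.00]
det(I−A) = (0.65)(1.00) − (-0.10)(-0.15) = 0.6350
adj(I−A) = [[1.00, 0.10], [0.15, 0.65]]
(I − A)⁻¹ = adj(I−A) / det(I−A) ≈
  [   1.5748     0.1575]
  [   0.2362     1.0236]
x = (I − A)⁻¹ d = adj(I−A)·d / det(I−A), with det(I−A) = 0.6350:
  x_1 = (1.00·840 + 0.10·1100) / 0.6350 = 950.00 / 0.6350 ≈ 1496.06
  x_2 = (0.15·840 + 0.65·1100) / 0.6350 = 841.00 / 0.6350 ≈ 1324.41

x_1 = 1496.06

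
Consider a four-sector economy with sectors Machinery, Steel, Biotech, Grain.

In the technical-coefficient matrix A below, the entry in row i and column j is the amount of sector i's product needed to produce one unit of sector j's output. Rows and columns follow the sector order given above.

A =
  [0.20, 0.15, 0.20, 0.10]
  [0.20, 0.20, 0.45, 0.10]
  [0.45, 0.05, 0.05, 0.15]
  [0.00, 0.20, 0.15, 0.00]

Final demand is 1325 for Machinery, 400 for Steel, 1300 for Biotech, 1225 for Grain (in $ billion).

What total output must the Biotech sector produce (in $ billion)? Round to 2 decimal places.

I − A =
  [   0.80    -0.15    -0.20    -0.10]
  [  -0.20     0.80    -0.45    -0.10]
  [  -0.45    -0.05     0.95    -0.15]
  [   0.00    -0.20    -0.15     1.00]
Compute the cofactors C_ij = (−1)^(i+j)·(3×3 minor ij) of I−A; the adjugate is their transpose:
adj(I−A) = Cᵀ =
  [ 0.686250   0.174875   0.246750   0.123125]
  [ 0.394750   0.645250   0.415000   0.166250]
  [ 0.367000   0.140500   0.590000   0.139250]
  [ 0.134000   0.150125   0.171500   0.457125]
det(I−A) = Σ_j (I−A)_1j·C_1j = (0.80)(0.686250) + (-0.15)(0.394750) + (-0.20)(0.367000) + (-0.10)(0.134000) = 0.4029875
(I − A)⁻¹ = adj(I−A) / det(I−A) ≈
  [   1.7029     0.4339     0.6123     0.3055]
  [   0.9796     1.6012     1.0298     0.4125]
  [   0.9107     0.3486     1.4641     0.3455]
  [   0.3325     0.3725     0.4256     1.1343]
x = (I − A)⁻¹ d = adj(I−A)·d / det(I−A), with det(I−A) = 0.4029875:
  x_1 = (0.686250·1325 + 0.174875·400 + 0.246750·1300 + 0.123125·1225) / 0.4029875 = 1450.834375 / 0.4029875 ≈ 3600.20
  x_2 = (0.394750·1325 + 0.645250·400 + 0.415000·1300 + 0.166250·1225) / 0.4029875 = 1524.30 / 0.4029875 ≈ 3782.50
  x_3 = (0.367000·1325 + 0.140500·400 + 0.590000·1300 + 0.139250·1225) / 0.4029875 = 1480.05625 / 0.4029875 ≈ 3672.71
  x_4 = (0.134000·1325 + 0.150125·400 + 0.171500·1300 + 0.457125·1225) / 0.4029875 = 1020.528125 / 0.4029875 ≈ 2532.41

x_3 = 3672.71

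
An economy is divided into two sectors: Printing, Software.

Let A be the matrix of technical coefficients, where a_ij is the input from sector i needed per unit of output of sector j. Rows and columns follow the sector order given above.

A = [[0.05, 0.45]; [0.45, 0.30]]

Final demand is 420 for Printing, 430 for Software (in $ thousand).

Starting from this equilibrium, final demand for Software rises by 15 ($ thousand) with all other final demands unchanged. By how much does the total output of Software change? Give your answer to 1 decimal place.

I − A =
  [   0.95    -0.45]
  [  -0.45     0.70]
det(I−A) = (0.95)(0.70) − (-0.45)(-0.45) = 0.4625
adj(I−A) = [[0.70, 0.45], [0.45, 0.95]]
(I − A)⁻¹ = adj(I−A) / det(I−A) ≈
  [   1.5135     0.9730]
  [   0.9730     2.0541]
Δx = (I − A)⁻¹ Δd with Δd having +15 in the Software component and 0 elsewhere.
So Δx_S = L_SS · (+15), where L_SS = adj(I−A)_SS / det(I−A) = 0.95 / 0.4625.
Δx_S = 0.95 × (+15) / 0.4625 = 14.25 / 0.4625 ≈ 30.8.

Δx_S = 30.8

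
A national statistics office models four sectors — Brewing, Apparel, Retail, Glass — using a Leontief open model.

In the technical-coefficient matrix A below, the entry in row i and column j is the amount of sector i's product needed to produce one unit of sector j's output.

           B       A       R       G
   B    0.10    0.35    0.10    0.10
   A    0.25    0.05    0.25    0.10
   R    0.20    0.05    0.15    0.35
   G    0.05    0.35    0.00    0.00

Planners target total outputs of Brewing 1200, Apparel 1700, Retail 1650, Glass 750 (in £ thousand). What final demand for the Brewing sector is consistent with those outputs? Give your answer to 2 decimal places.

d_B = 245.00

I − A =
  [   0.90    -0.35    -0.10    -0.10]
  [  -0.25     0.95    -0.25    -0.10]
  [  -0.20    -0.05     0.85    -0.35]
  [  -0.05    -0.35     0.00     1.00]
d = (I − A) x:
  d_B = (+0.90)·1200 + (-0.35)·1700 + (-0.10)·1650 + (-0.10)·750 = 245.00
  d_A = (-0.25)·1200 + (+0.95)·1700 + (-0.25)·1650 + (-0.10)·750 = 827.50
  d_R = (-0.20)·1200 + (-0.05)·1700 + (+0.85)·1650 + (-0.35)·750 = 815.00
  d_G = (-0.05)·1200 + (-0.35)·1700 + (+0.00)·1650 + (+1.00)·750 = 95.00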